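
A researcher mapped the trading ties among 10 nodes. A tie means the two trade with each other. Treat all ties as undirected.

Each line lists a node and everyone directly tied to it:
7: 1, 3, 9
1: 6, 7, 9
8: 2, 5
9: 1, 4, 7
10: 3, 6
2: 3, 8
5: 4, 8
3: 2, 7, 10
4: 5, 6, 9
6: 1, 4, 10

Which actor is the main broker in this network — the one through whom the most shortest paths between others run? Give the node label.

3

Unnormalized betweenness of each node: 1:11/6, 2:13/3, 3:26/3, 4:17/2, 5:14/3, 6:11/2, 7:31/6, 8:3, 9:23/6, 10:5/2.
3 has the largest value, 26/3, making it the main broker — the node through which the most shortest paths run.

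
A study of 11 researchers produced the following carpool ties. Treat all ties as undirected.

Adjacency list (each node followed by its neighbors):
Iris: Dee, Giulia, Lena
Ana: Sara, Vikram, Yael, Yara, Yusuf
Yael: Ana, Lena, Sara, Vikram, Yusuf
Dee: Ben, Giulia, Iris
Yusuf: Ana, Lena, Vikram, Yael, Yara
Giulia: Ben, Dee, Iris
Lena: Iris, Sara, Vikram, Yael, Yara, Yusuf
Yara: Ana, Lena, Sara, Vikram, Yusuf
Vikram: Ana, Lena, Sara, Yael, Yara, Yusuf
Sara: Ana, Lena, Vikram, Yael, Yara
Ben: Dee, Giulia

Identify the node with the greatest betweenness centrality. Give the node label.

Unnormalized betweenness of each node: Ana:2/5, Ben:0, Dee:4, Giulia:4, Iris:21, Lena:122/5, Sara:6/5, Vikram:7/5, Yael:6/5, Yara:6/5, Yusuf:6/5.
Lena has the largest value, 122/5, making it the main broker — the node through which the most shortest paths run.

Lena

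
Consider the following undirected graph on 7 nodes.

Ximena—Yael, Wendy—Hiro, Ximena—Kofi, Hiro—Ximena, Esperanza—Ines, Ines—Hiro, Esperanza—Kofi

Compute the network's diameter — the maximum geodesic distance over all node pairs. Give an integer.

Eccentricity of each node (its greatest distance to any other): Esperanza:3, Hiro:2, Ines:3, Kofi:3, Wendy:3, Ximena:2, Yael:3.
The maximum eccentricity is 3, realized for instance by the pair Wendy–Kofi via Wendy – Hiro – Ximena – Kofi. So the diameter is 3.

3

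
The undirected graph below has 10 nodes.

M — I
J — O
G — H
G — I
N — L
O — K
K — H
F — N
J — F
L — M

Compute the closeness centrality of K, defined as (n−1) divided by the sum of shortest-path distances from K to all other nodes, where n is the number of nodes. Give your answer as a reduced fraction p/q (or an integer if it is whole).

Distances from K: F:3, G:2, H:1, I:3, J:2, L:5, M:4, N:4, O:1. Sum = 25.
n = 10, so closeness = 9/25.

9/25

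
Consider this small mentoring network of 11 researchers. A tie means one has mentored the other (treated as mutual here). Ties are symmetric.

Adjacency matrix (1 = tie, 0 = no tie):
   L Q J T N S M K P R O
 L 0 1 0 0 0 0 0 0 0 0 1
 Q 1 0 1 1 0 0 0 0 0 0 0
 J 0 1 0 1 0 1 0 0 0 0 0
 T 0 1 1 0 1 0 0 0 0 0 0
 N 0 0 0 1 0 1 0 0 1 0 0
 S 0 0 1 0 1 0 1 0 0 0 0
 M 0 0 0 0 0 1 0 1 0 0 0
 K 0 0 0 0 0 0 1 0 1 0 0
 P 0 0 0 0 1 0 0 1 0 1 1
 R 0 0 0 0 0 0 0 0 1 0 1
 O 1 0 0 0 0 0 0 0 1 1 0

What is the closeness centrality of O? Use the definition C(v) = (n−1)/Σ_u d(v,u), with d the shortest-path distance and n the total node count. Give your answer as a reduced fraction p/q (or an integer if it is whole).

10/21

Distances from O: J:3, K:2, L:1, M:3, N:2, P:1, Q:2, R:1, S:3, T:3. Sum = 21.
n = 11, so closeness = 10/21.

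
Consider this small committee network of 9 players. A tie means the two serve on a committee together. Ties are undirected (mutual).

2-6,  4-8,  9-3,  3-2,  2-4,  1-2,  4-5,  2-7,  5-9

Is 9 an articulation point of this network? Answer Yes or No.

Even without 9, every remaining node can still reach every other (the residual graph is connected), so 9 is not a cut vertex.

No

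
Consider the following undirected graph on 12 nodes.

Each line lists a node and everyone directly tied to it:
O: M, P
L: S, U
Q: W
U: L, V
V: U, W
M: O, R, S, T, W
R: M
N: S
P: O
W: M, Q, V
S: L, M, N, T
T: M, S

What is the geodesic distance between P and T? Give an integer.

3

One shortest route is P – O – M – T, which uses 3 edges, and at distance 2 from P we only reach {M}, which does not include T. So d(P,T) = 3.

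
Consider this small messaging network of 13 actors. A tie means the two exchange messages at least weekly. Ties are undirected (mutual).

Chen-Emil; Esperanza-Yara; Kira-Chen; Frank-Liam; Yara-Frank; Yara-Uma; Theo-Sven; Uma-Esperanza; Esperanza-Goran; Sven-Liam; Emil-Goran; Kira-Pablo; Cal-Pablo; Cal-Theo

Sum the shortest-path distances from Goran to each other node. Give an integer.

38

Distances from Goran: Cal:5, Chen:2, Emil:1, Esperanza:1, Frank:3, Kira:3, Liam:4, Pablo:4, Sven:5, Theo:6, Uma:2, Yara:2.
Sum = 5 + 2 + 1 + 1 + 3 + 3 + 4 + 4 + 5 + 6 + 2 + 2 = 38.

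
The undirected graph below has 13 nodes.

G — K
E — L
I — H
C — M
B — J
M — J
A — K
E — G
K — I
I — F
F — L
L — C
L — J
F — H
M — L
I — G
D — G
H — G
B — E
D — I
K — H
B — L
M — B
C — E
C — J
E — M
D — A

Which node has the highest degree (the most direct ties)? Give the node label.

Degrees — A:2, B:4, C:4, D:3, E:5, F:3, G:5, H:4, I:5, J:4, K:4, L:6, M:5.
The maximum is 6, attained only by L.

L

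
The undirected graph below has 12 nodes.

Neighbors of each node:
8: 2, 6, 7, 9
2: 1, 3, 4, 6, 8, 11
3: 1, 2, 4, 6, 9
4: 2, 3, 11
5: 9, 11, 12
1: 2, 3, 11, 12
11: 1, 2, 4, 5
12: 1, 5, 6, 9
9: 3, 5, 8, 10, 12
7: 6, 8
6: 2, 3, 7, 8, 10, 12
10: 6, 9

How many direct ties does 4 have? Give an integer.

3

4 is directly tied to 2, 3, and 11. That is 3 neighbors, so the degree of 4 is 3.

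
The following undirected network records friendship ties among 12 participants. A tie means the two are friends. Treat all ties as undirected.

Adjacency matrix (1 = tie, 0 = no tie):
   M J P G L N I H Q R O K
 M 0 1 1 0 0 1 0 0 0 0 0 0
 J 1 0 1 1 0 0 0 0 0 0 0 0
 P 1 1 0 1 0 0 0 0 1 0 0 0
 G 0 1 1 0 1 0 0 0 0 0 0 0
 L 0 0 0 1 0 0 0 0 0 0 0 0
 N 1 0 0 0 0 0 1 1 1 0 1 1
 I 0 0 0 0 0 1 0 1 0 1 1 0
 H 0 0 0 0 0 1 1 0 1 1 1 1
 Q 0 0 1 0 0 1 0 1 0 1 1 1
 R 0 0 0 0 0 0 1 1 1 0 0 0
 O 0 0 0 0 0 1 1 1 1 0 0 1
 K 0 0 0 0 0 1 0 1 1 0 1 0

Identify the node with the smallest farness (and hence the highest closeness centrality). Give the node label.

Q

Farness (sum of distances to all others) for each node — G:26, H:20, I:25, J:24, K:22, L:36, M:21, N:19, O:21, P:19, Q:17, R:24.
The smallest farness is 17, for Q, so Q has the highest closeness.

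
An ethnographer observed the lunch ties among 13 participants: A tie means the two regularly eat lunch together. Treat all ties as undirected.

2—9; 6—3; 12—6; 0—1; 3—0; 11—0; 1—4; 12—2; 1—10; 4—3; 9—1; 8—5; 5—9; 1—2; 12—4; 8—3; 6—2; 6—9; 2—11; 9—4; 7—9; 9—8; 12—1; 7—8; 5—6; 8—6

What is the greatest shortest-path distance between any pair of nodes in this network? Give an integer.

Eccentricity of each node (its greatest distance to any other): 0:3, 1:2, 2:2, 3:3, 4:3, 5:3, 6:3, 7:3, 8:3, 9:2, 10:3, 11:3, 12:3.
The maximum eccentricity is 3, realized for instance by the pair 0–7 via 0 – 3 – 8 – 7. So the diameter is 3.

3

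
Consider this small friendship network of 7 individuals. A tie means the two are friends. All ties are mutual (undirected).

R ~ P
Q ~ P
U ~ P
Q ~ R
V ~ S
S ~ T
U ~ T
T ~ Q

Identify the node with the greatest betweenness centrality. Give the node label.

T

Unnormalized betweenness of each node: P:3/2, Q:9/2, R:0, S:5, T:17/2, U:3/2, V:0.
T has the largest value, 17/2, making it the main broker — the node through which the most shortest paths run.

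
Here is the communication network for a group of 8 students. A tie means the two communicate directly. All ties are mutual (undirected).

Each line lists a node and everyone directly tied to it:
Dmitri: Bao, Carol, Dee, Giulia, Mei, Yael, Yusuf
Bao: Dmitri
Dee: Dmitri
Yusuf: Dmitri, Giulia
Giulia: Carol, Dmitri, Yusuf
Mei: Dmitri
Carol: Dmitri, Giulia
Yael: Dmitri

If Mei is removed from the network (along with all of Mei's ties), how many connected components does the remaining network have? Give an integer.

Mei's neighbors (Dmitri) remain reachable from one another through other ties, so the rest of the network stays in one piece.

1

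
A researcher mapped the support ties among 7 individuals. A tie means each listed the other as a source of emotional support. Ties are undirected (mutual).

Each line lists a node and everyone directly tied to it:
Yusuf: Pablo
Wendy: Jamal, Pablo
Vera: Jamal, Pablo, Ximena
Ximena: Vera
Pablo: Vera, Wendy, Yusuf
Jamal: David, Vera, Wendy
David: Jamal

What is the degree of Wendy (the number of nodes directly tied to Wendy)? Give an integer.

2

Wendy is directly tied to Jamal and Pablo. That is 2 neighbors, so the degree of Wendy is 2.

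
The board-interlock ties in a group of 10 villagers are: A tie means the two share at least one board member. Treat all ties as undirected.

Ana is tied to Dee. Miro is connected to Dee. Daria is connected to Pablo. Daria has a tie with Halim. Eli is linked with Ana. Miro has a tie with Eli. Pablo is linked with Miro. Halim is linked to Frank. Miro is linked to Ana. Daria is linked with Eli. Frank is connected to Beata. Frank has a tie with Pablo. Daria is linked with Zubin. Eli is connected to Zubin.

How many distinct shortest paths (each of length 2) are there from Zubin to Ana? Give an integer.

1

The shortest distance is 2, and the only length-2 path is Zubin–Eli–Ana. So there is exactly 1 shortest path.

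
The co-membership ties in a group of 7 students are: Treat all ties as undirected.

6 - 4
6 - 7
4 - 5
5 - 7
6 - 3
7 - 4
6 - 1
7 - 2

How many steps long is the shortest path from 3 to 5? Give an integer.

One shortest route is 3 – 6 – 4 – 5, which uses 3 edges, and at distance 2 from 3 we only reach {1, 4, 7}, which does not include 5. So d(3,5) = 3.

3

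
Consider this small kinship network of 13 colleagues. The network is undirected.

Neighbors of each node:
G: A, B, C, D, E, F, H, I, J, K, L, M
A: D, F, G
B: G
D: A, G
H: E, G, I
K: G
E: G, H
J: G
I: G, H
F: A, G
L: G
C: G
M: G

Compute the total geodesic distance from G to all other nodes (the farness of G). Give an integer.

12

Distances from G: A:1, B:1, C:1, D:1, E:1, F:1, H:1, I:1, J:1, K:1, L:1, M:1.
Sum = 1 + 1 + 1 + 1 + 1 + 1 + 1 + 1 + 1 + 1 + 1 + 1 = 12.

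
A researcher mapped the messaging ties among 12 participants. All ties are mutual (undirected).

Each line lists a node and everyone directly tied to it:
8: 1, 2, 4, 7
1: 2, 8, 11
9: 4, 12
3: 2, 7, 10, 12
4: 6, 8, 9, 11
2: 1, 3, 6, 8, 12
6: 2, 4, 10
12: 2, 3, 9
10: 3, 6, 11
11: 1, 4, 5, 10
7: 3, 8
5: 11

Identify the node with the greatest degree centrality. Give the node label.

2

Degrees — 1:3, 2:5, 3:4, 4:4, 5:1, 6:3, 7:2, 8:4, 9:2, 10:3, 11:4, 12:3.
The maximum is 5, attained only by 2.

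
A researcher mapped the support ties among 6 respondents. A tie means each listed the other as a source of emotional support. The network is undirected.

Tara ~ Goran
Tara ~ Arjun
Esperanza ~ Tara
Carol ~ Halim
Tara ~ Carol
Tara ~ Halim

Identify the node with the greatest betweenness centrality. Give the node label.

Unnormalized betweenness of each node: Arjun:0, Carol:0, Esperanza:0, Goran:0, Halim:0, Tara:9.
Tara has the largest value, 9, making it the main broker — the node through which the most shortest paths run.

Tara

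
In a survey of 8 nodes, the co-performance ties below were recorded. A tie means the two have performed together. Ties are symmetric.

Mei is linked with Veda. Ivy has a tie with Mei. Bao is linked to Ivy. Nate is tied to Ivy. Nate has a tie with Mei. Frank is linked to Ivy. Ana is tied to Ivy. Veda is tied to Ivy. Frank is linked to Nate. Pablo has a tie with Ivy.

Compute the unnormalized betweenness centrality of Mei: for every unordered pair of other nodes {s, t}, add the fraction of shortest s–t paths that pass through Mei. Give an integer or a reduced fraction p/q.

Pairs whose geodesics pass through Mei — Nate–Veda: 1/2.
All other pairs contribute 0.
Summing the contributions gives betweenness(Mei) = 1/2.

1/2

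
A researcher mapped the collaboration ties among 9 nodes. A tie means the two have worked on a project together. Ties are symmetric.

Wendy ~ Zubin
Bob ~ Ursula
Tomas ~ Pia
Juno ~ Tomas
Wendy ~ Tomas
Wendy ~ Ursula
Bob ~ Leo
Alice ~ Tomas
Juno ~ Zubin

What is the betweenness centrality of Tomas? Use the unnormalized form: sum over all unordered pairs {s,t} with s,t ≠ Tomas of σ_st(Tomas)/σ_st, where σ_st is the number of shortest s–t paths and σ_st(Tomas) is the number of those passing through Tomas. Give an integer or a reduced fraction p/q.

Pairs whose geodesics pass through Tomas — Zubin–Alice: 2/2; Zubin–Pia: 2/2; Bob–Alice: 1; Bob–Pia: 1; Bob–Juno: 1/2; Wendy–Alice: 1; Wendy–Pia: 1; Wendy–Juno: 1/2; Ursula–Alice: 1; Ursula–Pia: 1; Ursula–Juno: 1/2; Alice–Pia: 1; Alice–Leo: 1; Alice–Juno: 1 … (+3 more pairs).
All other pairs contribute 0.
Summing the contributions gives betweenness(Tomas) = 15.

15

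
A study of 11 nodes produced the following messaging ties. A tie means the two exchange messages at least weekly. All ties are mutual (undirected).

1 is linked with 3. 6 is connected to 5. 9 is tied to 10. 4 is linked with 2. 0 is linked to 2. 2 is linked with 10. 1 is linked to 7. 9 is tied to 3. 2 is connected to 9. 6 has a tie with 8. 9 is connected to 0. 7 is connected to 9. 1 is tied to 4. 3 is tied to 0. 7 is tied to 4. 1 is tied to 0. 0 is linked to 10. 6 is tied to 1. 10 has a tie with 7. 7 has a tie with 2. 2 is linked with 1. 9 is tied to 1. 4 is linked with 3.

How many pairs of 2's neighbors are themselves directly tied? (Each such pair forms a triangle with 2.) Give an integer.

2's neighbors: 0, 1, 4, 7, 9, and 10.
Neighbor pairs that are themselves tied: 2–0–1; 2–0–9; 2–0–10; 2–1–4; 2–1–7; 2–1–9; 2–4–7; 2–7–9; 2–7–10; 2–9–10. Each forms one triangle with 2, for 10 in total.

10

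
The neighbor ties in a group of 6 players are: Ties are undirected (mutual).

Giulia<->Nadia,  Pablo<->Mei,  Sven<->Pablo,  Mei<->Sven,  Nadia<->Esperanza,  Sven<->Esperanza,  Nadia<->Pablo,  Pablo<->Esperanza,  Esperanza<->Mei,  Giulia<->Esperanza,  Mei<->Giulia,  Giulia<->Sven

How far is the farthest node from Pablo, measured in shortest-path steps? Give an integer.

2

Distances from Pablo: Esperanza:1, Giulia:2, Mei:1, Nadia:1, Sven:1.
The largest is 2 (to Giulia), so the eccentricity of Pablo is 2.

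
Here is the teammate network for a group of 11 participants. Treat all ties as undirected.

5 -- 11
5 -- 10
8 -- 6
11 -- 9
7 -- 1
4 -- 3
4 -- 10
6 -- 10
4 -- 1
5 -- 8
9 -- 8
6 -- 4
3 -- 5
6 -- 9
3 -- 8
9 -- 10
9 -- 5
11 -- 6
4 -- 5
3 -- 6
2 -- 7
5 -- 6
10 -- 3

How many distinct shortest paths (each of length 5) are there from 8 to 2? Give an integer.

The shortest distance is 5. The length-5 paths are: 8–6–4–1–7–2; 8–5–4–1–7–2; 8–3–4–1–7–2.
That gives 3 distinct shortest paths.

3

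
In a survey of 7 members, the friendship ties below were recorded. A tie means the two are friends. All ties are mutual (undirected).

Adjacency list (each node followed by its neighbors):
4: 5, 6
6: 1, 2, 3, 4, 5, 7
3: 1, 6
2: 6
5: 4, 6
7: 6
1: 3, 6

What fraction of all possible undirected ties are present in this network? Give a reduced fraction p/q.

8/21

There are 8 edges and 7 nodes, so the maximum possible is C(7,2) = 21.
Density = 8/21.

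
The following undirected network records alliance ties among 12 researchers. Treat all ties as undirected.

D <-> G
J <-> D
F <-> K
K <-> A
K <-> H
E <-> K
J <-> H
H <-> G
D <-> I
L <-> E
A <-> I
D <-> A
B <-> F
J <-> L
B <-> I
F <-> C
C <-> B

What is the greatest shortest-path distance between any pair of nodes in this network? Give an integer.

Eccentricity of each node (its greatest distance to any other): A:3, B:4, C:4, D:3, E:3, F:3, G:4, H:3, I:3, J:4, K:2, L:4.
The maximum eccentricity is 4, realized for instance by the pair B–L via B – F – K – E – L. So the diameter is 4.

4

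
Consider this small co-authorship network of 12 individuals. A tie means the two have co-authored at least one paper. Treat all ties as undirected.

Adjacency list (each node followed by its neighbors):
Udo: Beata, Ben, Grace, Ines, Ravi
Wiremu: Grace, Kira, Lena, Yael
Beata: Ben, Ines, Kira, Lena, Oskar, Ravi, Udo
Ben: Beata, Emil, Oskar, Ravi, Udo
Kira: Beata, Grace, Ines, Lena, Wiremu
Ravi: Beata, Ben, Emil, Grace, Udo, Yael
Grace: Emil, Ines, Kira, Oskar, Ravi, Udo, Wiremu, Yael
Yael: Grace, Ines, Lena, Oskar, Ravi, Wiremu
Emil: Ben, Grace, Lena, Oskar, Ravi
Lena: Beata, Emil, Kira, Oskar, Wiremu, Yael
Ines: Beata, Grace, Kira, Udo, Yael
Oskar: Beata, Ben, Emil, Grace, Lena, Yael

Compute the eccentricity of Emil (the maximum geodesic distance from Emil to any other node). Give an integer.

Distances from Emil: Beata:2, Ben:1, Grace:1, Ines:2, Kira:2, Lena:1, Oskar:1, Ravi:1, Udo:2, Wiremu:2, Yael:2.
The largest is 2 (to Wiremu, Yael, Kira, Beata, Ines, and Udo), so the eccentricity of Emil is 2.

2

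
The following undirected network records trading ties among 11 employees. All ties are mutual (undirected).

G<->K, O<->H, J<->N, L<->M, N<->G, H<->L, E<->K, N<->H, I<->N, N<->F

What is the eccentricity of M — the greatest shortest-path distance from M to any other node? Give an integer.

6

Distances from M: E:6, F:4, G:4, H:2, I:4, J:4, K:5, L:1, N:3, O:3.
The largest is 6 (to E), so the eccentricity of M is 6.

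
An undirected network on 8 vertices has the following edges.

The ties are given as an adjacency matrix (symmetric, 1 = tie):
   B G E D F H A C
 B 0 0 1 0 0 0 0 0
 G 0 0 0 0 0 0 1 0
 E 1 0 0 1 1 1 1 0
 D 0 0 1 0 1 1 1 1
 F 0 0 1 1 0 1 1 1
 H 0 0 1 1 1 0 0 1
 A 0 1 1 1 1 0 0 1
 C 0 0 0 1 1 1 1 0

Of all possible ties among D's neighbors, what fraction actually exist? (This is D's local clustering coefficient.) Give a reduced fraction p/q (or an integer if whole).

D's neighbors: A, C, E, F, and H (k = 5).
Possible neighbor pairs: C(5,2) = 10. Edges among them: A–C, A–E, A–F, C–F, C–H, E–F, E–H, F–H → e = 8.
Clustering(D) = 8/10 = 4/5.

4/5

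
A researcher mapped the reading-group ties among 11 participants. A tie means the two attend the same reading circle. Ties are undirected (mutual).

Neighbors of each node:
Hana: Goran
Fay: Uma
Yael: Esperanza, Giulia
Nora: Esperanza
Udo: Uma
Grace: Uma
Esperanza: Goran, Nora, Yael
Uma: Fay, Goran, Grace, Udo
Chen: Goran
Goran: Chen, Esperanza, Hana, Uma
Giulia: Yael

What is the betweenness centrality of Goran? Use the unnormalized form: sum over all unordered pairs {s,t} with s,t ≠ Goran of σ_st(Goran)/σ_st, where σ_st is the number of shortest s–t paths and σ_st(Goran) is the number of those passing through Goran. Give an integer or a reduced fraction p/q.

33

Pairs whose geodesics pass through Goran — Udo–Chen: 1; Udo–Esperanza: 1; Udo–Nora: 1; Udo–Giulia: 1; Udo–Yael: 1; Udo–Hana: 1; Chen–Uma: 1; Chen–Esperanza: 1; Chen–Grace: 1; Chen–Nora: 1; Chen–Giulia: 1; Chen–Fay: 1; Chen–Yael: 1; Chen–Hana: 1 … (+19 more pairs).
All other pairs contribute 0.
Summing the contributions gives betweenness(Goran) = 33.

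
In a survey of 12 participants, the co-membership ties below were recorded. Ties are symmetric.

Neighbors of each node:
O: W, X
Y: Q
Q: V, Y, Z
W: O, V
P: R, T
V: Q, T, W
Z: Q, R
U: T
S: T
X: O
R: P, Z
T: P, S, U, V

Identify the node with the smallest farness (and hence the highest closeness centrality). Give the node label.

Farness (sum of distances to all others) for each node — O:35, P:29, Q:25, R:33, S:33, T:23, U:33, V:21, W:27, X:45, Y:35, Z:31.
The smallest farness is 21, for V, so V has the highest closeness.

V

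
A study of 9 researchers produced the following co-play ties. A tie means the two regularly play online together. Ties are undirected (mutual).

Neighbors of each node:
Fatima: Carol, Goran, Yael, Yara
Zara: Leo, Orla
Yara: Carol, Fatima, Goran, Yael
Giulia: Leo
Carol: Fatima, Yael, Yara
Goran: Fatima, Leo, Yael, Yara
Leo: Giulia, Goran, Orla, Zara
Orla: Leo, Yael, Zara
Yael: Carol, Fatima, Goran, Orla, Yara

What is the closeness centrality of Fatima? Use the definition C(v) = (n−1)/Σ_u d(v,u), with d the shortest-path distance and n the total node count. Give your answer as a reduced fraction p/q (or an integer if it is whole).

4/7

Distances from Fatima: Carol:1, Giulia:3, Goran:1, Leo:2, Orla:2, Yael:1, Yara:1, Zara:3. Sum = 14.
n = 9, so closeness = 8/14 = 4/7.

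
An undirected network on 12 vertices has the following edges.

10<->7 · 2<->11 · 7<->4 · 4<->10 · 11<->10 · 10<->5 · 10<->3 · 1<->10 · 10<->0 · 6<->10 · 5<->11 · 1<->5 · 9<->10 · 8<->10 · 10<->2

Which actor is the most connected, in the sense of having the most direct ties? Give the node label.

Degrees — 0:1, 1:2, 2:2, 3:1, 4:2, 5:3, 6:1, 7:2, 8:1, 9:1, 10:11, 11:3.
The maximum is 11, attained only by 10.

10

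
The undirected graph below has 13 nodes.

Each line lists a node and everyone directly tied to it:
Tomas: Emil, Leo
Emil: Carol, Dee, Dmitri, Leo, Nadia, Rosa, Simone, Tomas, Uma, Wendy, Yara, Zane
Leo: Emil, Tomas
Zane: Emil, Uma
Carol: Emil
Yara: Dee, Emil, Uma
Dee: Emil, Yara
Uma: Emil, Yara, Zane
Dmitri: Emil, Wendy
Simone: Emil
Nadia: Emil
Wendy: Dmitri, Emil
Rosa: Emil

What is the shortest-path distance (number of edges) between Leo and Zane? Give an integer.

One shortest route is Leo – Emil – Zane, which uses 2 edges, and Leo and Zane are not directly tied, so nothing shorter exists. So d(Leo,Zane) = 2.

2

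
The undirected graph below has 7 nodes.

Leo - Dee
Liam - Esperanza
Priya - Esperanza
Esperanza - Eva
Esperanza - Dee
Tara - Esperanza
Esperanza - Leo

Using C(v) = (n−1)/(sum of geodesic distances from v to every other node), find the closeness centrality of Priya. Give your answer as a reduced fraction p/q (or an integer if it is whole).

Distances from Priya: Dee:2, Esperanza:1, Eva:2, Leo:2, Liam:2, Tara:2. Sum = 11.
n = 7, so closeness = 6/11.

6/11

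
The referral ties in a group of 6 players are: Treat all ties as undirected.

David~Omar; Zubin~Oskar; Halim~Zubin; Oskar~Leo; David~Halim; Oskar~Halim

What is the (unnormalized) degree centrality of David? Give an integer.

David is directly tied to Halim and Omar. That is 2 neighbors, so the degree of David is 2.

2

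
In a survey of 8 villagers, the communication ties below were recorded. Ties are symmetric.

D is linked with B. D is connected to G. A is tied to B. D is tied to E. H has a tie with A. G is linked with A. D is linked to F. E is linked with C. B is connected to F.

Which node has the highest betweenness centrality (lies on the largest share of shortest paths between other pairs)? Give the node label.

D

Unnormalized betweenness of each node: A:13/2, B:5, C:0, D:23/2, E:6, F:0, G:3, H:0.
D has the largest value, 23/2, making it the main broker — the node through which the most shortest paths run.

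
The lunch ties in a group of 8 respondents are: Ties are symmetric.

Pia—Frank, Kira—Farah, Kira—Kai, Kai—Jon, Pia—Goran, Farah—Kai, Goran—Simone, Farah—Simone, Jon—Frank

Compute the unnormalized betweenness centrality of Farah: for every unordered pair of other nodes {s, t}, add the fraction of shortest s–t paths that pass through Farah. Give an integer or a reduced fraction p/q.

11/2

Pairs whose geodesics pass through Farah — Pia–Kira: 1/2; Jon–Simone: 1; Kai–Simone: 1; Kai–Goran: 1; Kira–Simone: 1; Kira–Goran: 1.
All other pairs contribute 0.
Summing the contributions gives betweenness(Farah) = 11/2.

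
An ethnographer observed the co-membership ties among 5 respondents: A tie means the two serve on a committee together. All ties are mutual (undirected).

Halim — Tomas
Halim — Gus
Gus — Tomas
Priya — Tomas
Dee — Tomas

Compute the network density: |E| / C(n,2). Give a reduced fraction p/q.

1/2

There are 5 edges and 5 nodes, so the maximum possible is C(5,2) = 10.
Density = 5/10 = 1/2.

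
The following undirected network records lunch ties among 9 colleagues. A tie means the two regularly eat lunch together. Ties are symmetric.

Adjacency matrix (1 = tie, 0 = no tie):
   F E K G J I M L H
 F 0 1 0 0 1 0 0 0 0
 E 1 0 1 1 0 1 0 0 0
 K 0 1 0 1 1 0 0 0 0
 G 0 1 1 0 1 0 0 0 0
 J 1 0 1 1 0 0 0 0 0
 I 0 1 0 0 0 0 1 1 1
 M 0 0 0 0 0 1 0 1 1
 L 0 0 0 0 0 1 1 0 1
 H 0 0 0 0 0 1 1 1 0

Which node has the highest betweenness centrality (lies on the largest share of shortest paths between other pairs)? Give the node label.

Unnormalized betweenness of each node: E:17, F:5/3, G:5/3, H:0, I:15, J:1, K:5/3, L:0, M:0.
E has the largest value, 17, making it the main broker — the node through which the most shortest paths run.

E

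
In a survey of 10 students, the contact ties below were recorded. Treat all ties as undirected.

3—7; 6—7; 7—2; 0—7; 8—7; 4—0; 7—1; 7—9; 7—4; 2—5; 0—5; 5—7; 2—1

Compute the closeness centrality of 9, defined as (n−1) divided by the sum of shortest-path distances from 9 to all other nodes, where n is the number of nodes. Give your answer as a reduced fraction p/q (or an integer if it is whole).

Distances from 9: 0:2, 1:2, 2:2, 3:2, 4:2, 5:2, 6:2, 7:1, 8:2. Sum = 17.
n = 10, so closeness = 9/17.

9/17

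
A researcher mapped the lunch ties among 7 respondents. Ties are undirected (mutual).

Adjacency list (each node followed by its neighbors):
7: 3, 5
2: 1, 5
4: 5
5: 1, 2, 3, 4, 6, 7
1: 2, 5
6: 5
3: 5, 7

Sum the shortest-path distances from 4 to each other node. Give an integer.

Distances from 4: 1:2, 2:2, 3:2, 5:1, 6:2, 7:2.
Sum = 2 + 2 + 2 + 1 + 2 + 2 = 11.

11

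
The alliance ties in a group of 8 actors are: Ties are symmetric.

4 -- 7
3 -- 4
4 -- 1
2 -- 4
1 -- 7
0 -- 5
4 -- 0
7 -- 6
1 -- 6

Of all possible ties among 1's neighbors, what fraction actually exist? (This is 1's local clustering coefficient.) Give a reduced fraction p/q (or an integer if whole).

1's neighbors: 4, 6, and 7 (k = 3).
Possible neighbor pairs: C(3,2) = 3. Edges among them: 4–7, 6–7 → e = 2.
Clustering(1) = 2/3.

2/3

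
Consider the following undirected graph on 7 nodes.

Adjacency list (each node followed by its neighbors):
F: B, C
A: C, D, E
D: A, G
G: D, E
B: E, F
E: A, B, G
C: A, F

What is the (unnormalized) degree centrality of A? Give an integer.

3

A is directly tied to C, D, and E. That is 3 neighbors, so the degree of A is 3.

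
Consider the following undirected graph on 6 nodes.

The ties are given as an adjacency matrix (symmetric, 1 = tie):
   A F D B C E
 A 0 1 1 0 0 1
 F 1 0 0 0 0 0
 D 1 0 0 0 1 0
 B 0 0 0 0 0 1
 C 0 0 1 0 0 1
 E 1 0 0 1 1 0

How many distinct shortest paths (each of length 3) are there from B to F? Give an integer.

The shortest distance is 3, and the only length-3 path is B–E–A–F. So there is exactly 1 shortest path.

1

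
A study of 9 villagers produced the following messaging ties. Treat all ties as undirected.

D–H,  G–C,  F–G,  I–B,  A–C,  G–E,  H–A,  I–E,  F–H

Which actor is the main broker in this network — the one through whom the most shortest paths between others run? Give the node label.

G

Unnormalized betweenness of each node: A:2, B:0, C:4, D:0, E:12, F:8, G:16, H:8, I:7.
G has the largest value, 16, making it the main broker — the node through which the most shortest paths run.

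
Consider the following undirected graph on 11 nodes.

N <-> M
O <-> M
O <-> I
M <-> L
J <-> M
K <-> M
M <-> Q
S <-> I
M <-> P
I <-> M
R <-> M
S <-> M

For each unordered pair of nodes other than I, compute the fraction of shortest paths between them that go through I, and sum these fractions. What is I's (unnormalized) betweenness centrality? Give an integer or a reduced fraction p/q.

Pairs whose geodesics pass through I — O–S: 1/2.
All other pairs contribute 0.
Summing the contributions gives betweenness(I) = 1/2.

1/2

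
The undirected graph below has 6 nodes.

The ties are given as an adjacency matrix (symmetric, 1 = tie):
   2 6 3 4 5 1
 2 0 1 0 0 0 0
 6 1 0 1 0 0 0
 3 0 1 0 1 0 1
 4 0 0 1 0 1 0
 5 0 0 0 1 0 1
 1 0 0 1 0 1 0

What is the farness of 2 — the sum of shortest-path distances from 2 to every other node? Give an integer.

Distances from 2: 1:3, 3:2, 4:3, 5:4, 6:1.
Sum = 3 + 2 + 3 + 4 + 1 = 13.

13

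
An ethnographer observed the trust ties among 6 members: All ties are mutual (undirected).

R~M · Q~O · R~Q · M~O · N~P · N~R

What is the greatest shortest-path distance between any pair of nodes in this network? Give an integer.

Eccentricity of each node (its greatest distance to any other): M:3, N:3, O:4, P:4, Q:3, R:2.
The maximum eccentricity is 4, realized for instance by the pair O–P via O – M – R – N – P. So the diameter is 4.

4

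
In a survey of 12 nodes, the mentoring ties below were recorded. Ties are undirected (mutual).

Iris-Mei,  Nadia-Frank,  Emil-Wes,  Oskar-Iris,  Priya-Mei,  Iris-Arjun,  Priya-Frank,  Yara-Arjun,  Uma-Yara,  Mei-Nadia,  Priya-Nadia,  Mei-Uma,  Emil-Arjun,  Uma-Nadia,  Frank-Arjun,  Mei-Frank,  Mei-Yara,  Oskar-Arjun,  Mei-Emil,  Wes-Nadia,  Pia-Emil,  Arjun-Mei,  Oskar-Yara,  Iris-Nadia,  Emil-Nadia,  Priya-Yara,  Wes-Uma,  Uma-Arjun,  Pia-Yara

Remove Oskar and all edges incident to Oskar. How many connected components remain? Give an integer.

Oskar's neighbors (Arjun, Iris, and Yara) remain reachable from one another through other ties, so the rest of the network stays in one piece.

1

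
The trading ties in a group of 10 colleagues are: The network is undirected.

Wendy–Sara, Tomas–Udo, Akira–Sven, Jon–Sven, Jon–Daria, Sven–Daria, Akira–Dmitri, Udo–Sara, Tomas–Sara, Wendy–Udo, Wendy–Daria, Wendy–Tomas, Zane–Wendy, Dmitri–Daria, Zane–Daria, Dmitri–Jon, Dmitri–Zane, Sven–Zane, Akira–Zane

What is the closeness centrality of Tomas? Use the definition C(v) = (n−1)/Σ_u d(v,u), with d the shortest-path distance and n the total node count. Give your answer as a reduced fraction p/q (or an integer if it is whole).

9/19

Distances from Tomas: Akira:3, Daria:2, Dmitri:3, Jon:3, Sara:1, Sven:3, Udo:1, Wendy:1, Zane:2. Sum = 19.
n = 10, so closeness = 9/19.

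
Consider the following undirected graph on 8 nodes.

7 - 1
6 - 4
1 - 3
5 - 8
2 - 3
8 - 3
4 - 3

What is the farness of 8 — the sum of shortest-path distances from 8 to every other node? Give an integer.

Distances from 8: 1:2, 2:2, 3:1, 4:2, 5:1, 6:3, 7:3.
Sum = 2 + 2 + 1 + 2 + 1 + 3 + 3 = 14.

14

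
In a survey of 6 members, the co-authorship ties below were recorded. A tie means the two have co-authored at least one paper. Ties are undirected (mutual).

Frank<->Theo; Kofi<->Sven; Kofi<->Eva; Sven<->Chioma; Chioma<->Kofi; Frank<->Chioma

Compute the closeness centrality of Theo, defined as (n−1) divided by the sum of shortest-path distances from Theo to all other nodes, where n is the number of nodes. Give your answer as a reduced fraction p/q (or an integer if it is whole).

Distances from Theo: Chioma:2, Eva:4, Frank:1, Kofi:3, Sven:3. Sum = 13.
n = 6, so closeness = 5/13.

5/13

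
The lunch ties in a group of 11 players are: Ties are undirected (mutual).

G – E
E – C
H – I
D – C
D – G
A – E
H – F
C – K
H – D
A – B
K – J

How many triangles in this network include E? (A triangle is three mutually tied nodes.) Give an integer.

E's neighbors are A, C, and G, but none of them are tied to each other, so no triangle contains E.

0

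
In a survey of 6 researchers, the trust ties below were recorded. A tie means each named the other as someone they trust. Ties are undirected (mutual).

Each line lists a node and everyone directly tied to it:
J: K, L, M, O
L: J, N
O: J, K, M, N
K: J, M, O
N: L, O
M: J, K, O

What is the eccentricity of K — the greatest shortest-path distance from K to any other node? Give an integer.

Distances from K: J:1, L:2, M:1, N:2, O:1.
The largest is 2 (to L and N), so the eccentricity of K is 2.

2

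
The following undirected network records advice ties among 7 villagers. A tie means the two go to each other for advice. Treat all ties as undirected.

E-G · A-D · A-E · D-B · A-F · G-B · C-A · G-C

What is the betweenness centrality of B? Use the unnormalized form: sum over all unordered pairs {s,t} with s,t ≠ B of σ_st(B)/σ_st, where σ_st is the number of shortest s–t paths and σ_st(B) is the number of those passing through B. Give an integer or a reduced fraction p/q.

1

Pairs whose geodesics pass through B — G–D: 1.
All other pairs contribute 0.
Summing the contributions gives betweenness(B) = 1.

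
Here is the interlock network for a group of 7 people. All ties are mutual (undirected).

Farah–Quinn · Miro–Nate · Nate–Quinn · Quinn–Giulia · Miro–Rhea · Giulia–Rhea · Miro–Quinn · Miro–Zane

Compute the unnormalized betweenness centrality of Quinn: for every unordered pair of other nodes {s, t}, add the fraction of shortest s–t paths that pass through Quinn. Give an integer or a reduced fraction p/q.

Pairs whose geodesics pass through Quinn — Zane–Farah: 1; Zane–Giulia: 1/2; Nate–Farah: 1; Nate–Giulia: 1; Farah–Giulia: 1; Farah–Rhea: 2/2; Farah–Miro: 1; Giulia–Miro: 1/2.
All other pairs contribute 0.
Summing the contributions gives betweenness(Quinn) = 7.

7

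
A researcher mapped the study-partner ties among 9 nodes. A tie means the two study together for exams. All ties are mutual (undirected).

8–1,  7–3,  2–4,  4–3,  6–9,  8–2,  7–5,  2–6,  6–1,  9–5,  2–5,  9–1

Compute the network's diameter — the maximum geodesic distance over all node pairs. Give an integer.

4

Eccentricity of each node (its greatest distance to any other): 1:4, 2:2, 3:4, 4:3, 5:2, 6:3, 7:3, 8:3, 9:3.
The maximum eccentricity is 4, realized for instance by the pair 3–1 via 3 – 4 – 2 – 8 – 1. So the diameter is 4.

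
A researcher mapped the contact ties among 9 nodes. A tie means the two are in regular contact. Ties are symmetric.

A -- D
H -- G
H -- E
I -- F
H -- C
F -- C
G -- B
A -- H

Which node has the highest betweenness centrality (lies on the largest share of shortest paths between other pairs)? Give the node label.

H

Unnormalized betweenness of each node: A:7, B:0, C:12, D:0, E:0, F:7, G:7, H:23, I:0.
H has the largest value, 23, making it the main broker — the node through which the most shortest paths run.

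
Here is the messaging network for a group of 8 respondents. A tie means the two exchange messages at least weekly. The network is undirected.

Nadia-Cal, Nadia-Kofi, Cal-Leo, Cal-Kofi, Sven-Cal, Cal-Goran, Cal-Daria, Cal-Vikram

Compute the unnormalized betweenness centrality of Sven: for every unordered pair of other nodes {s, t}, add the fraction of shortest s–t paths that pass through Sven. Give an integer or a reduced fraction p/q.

0

No shortest path between any pair of other nodes passes through Sven.
Summing the contributions gives betweenness(Sven) = 0.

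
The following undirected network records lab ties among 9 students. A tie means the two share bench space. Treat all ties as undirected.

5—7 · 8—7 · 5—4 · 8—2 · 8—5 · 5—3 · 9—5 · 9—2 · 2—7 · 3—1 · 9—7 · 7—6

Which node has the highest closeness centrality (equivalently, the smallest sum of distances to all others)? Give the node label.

Farness (sum of distances to all others) for each node — 1:23, 2:17, 3:16, 4:18, 5:11, 6:19, 7:12, 8:14, 9:14.
The smallest farness is 11, for 5, so 5 has the highest closeness.

5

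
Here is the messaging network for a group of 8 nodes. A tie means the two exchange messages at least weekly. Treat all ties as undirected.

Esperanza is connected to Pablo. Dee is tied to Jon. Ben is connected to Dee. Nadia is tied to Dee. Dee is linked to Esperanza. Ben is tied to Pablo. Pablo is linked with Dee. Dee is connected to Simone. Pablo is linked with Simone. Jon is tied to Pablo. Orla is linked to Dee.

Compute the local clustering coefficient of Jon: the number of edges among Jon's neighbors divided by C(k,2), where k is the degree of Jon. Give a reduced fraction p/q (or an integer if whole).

Jon's neighbors: Dee and Pablo (k = 2).
Possible neighbor pairs: C(2,2) = 1. Edges among them: Dee–Pablo → e = 1.
Clustering(Jon) = 1/1.

1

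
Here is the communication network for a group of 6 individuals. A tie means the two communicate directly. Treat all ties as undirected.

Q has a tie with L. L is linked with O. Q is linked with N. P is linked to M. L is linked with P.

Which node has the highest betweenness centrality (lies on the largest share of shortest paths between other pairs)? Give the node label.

L

Unnormalized betweenness of each node: L:8, M:0, N:0, O:0, P:4, Q:4.
L has the largest value, 8, making it the main broker — the node through which the most shortest paths run.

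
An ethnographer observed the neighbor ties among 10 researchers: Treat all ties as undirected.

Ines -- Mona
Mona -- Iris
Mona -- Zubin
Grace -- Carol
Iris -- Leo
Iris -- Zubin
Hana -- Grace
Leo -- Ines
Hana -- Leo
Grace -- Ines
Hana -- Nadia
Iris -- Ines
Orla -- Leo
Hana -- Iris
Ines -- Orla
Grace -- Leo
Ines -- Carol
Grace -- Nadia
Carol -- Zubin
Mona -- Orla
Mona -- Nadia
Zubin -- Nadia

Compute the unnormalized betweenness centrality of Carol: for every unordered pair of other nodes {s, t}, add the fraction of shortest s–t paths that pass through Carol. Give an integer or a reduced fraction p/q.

5/6

Pairs whose geodesics pass through Carol — Zubin–Grace: 1/2; Zubin–Ines: 1/3.
All other pairs contribute 0.
Summing the contributions gives betweenness(Carol) = 5/6.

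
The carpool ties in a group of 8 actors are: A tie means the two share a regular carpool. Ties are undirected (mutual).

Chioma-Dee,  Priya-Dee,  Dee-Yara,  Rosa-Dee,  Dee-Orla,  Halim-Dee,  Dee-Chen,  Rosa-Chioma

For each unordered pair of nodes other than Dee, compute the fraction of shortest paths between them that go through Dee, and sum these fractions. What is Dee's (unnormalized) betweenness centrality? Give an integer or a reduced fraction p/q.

Pairs whose geodesics pass through Dee — Orla–Yara: 1; Orla–Priya: 1; Orla–Chioma: 1; Orla–Rosa: 1; Orla–Halim: 1; Orla–Chen: 1; Yara–Priya: 1; Yara–Chioma: 1; Yara–Rosa: 1; Yara–Halim: 1; Yara–Chen: 1; Priya–Chioma: 1; Priya–Rosa: 1; Priya–Halim: 1 … (+6 more pairs).
All other pairs contribute 0.
Summing the contributions gives betweenness(Dee) = 20.

20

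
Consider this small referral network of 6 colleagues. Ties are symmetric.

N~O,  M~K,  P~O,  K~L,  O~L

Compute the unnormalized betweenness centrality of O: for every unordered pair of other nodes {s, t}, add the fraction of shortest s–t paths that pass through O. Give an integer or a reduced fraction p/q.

7

Pairs whose geodesics pass through O — L–N: 1; L–P: 1; N–M: 1; N–K: 1; N–P: 1; M–P: 1; K–P: 1.
All other pairs contribute 0.
Summing the contributions gives betweenness(O) = 7.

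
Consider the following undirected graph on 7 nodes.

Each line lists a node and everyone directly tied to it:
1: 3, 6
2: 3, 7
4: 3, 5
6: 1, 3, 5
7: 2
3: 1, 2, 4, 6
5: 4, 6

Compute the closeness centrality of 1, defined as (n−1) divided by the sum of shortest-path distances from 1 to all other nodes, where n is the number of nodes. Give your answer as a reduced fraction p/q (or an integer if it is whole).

6/11

Distances from 1: 2:2, 3:1, 4:2, 5:2, 6:1, 7:3. Sum = 11.
n = 7, so closeness = 6/11.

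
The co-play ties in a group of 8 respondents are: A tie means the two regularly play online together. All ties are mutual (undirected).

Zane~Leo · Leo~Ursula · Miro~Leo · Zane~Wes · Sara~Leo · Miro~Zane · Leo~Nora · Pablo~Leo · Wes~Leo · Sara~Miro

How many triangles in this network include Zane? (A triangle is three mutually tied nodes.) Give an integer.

2

Zane's neighbors: Leo, Miro, and Wes.
Neighbor pairs that are themselves tied: Zane–Leo–Miro; Zane–Leo–Wes. Each forms one triangle with Zane, for 2 in total.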